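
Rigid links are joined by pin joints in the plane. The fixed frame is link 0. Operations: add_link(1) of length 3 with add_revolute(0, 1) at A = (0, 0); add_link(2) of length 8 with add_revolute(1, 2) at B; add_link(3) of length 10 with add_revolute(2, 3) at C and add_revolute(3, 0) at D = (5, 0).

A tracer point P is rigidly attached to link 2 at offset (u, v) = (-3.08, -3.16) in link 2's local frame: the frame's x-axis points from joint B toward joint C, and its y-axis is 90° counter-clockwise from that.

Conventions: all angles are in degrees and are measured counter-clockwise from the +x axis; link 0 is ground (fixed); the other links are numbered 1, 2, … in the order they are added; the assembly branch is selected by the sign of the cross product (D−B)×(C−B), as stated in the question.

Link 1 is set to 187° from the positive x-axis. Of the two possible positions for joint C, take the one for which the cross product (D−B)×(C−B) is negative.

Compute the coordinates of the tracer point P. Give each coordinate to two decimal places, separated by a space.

A=(0,0), D=(5.00,0)
B = A + 3.00·(cos187°, sin187°) = (-2.9776, -0.3656)
|BD| = 7.9860
circle(B,8.00) ∩ circle(D,10.00): a=1.7391, h=7.8087
  candidates: C₊=(-1.5979,7.5145) cross=62.360; C₋=(-0.8829,-8.0865) cross=-62.360
  branch - wants cross < 0 → take C=(-0.8829,-8.0865) (cross=-62.360)
ex = (C−B)/|BC| = (0.2618,-0.9651); ey = (0.9651,0.2618)
P = B + -3.08·ex + -3.16·ey = (-6.8339,1.7795)

-6.83 1.78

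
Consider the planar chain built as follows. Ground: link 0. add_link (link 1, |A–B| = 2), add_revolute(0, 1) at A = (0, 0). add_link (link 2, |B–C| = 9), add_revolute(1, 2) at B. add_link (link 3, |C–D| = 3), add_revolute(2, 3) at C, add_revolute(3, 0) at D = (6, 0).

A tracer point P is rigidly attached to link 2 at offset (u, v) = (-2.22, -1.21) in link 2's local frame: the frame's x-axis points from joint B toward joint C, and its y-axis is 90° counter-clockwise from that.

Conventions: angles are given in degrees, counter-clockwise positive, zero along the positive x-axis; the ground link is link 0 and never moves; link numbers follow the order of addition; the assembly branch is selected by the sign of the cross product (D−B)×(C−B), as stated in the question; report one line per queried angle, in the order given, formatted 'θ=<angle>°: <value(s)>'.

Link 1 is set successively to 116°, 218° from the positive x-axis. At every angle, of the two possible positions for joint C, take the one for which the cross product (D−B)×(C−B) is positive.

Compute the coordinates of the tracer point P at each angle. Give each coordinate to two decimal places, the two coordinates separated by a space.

A=(0,0), D=(6.00,0)
θ=116°: B = A + 2.00·(cos116°, sin116°) = (-0.8767, 1.7976)
θ=116°: |BD| = 7.1078
θ=116°: circle(B,9.00) ∩ circle(D,3.00): a=8.6188, h=2.5917
θ=116°:   candidates: C₊=(8.1173,2.1253) cross=18.421; C₋=(6.8064,-2.8896) cross=-18.421
θ=116°:   branch + wants cross > 0 → take C=(8.1173,2.1253) (cross=18.421)
θ=116°: ex = (C−B)/|BC| = (0.9993,0.0364); ey = (-0.0364,0.9993)
θ=116°: P = B + -2.22·ex + -1.21·ey = (-3.0512,0.5075)
θ=218°: B = A + 2.00·(cos218°, sin218°) = (-1.5760, -1.2313)
θ=218°: |BD| = 7.6754
θ=218°: circle(B,9.00) ∩ circle(D,3.00): a=8.5280, h=2.8763
θ=218°:   candidates: C₊=(6.3801,2.9758) cross=22.077; C₋=(7.3030,-2.7023) cross=-22.077
θ=218°:   branch + wants cross > 0 → take C=(6.3801,2.9758) (cross=22.077)
θ=218°: ex = (C−B)/|BC| = (0.8840,0.4675); ey = (-0.4675,0.8840)
θ=218°: P = B + -2.22·ex + -1.21·ey = (-2.9729,-3.3387)

θ=116°: -3.05 0.51
θ=218°: -2.97 -3.34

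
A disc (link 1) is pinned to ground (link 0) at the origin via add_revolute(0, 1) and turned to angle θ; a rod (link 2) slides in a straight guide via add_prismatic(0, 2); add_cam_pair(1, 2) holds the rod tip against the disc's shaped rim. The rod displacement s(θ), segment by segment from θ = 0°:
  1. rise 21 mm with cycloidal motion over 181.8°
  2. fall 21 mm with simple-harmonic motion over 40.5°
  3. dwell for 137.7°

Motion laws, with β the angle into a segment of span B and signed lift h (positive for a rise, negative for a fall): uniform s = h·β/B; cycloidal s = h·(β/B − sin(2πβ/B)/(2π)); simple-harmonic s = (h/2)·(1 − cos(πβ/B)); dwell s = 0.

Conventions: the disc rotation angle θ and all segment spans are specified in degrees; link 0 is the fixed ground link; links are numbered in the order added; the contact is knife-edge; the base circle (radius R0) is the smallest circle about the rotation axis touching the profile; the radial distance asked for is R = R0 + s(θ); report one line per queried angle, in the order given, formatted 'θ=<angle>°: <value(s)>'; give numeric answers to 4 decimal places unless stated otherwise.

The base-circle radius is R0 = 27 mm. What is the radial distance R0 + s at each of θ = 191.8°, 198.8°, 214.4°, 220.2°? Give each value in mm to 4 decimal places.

segment 1 (0° to 181.8°, cycloidal, h = 21) is passed completely: s = 0.0000 + (21) = 21.0000
θ = 191.8° falls in segment 2 (181.8° to 222.3°, simple-harmonic, h = -21): β = 191.8 − 181.8 = 10°, B = 40.5°; Δs = -21/2·(1 − cos(π·0.2469)) = -3.0037; s = 21.0000 − 3.0037 = 17.9963
θ = 198.8° falls in segment 2 (181.8° to 222.3°, simple-harmonic, h = -21): β = 198.8 − 181.8 = 17°, B = 40.5°; Δs = -21/2·(1 − cos(π·0.4198)) = -7.8809; s = 21.0000 − 7.8809 = 13.1191
θ = 214.4° falls in segment 2 (181.8° to 222.3°, simple-harmonic, h = -21): β = 214.4 − 181.8 = 32.6°, B = 40.5°; Δs = -21/2·(1 − cos(π·0.8049)) = -19.0894; s = 21.0000 − 19.0894 = 1.9106
θ = 220.2° falls in segment 2 (181.8° to 222.3°, simple-harmonic, h = -21): β = 220.2 − 181.8 = 38.4°, B = 40.5°; Δs = -21/2·(1 − cos(π·0.9481)) = -20.8610; s = 21.0000 − 20.8610 = 0.1390
θ=191.8°: R = R0 + s = 27 + 17.9963 = 44.9963
θ=198.8°: R = R0 + s = 27 + 13.1191 = 40.1191
θ=214.4°: R = R0 + s = 27 + 1.9106 = 28.9106
θ=220.2°: R = R0 + s = 27 + 0.1390 = 27.1390

θ=191.8°: 44.9963
θ=198.8°: 40.1191
θ=214.4°: 28.9106
θ=220.2°: 27.1390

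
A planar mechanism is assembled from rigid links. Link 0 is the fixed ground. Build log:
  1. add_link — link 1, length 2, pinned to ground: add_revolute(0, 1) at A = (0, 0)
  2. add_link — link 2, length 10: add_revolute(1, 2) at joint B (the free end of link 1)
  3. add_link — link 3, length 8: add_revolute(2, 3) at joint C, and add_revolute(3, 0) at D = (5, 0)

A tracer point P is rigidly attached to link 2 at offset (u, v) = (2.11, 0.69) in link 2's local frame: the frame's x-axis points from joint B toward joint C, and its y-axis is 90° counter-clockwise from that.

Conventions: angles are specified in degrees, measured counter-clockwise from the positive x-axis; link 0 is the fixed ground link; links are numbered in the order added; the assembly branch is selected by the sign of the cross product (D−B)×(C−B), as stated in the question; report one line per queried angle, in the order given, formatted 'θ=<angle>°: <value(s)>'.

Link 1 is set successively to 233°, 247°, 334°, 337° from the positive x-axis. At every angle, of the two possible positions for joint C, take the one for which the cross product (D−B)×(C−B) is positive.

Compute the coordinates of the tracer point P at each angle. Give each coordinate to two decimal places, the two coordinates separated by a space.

A=(0,0), D=(5.00,0)
θ=233°: B = A + 2.00·(cos233°, sin233°) = (-1.2036, -1.5973)
θ=233°: |BD| = 6.4060
θ=233°: circle(B,10.00) ∩ circle(D,8.00): a=6.0129, h=7.9903
θ=233°:   candidates: C₊=(2.6270,7.6400) cross=51.186; C₋=(6.6116,-7.8360) cross=-51.186
θ=233°:   branch + wants cross > 0 → take C=(2.6270,7.6400) (cross=51.186)
θ=233°: ex = (C−B)/|BC| = (0.3831,0.9237); ey = (-0.9237,0.3831)
θ=233°: P = B + 2.11·ex + 0.69·ey = (-1.0327,0.6161)
θ=247°: B = A + 2.00·(cos247°, sin247°) = (-0.7815, -1.8410)
θ=247°: |BD| = 6.0675
θ=247°: circle(B,10.00) ∩ circle(D,8.00): a=6.0004, h=7.9997
θ=247°:   candidates: C₊=(2.5088,7.6022) cross=48.538; C₋=(7.3633,-7.6430) cross=-48.538
θ=247°:   branch + wants cross > 0 → take C=(2.5088,7.6022) (cross=48.538)
θ=247°: ex = (C−B)/|BC| = (0.3290,0.9443); ey = (-0.9443,0.3290)
θ=247°: P = B + 2.11·ex + 0.69·ey = (-0.7388,0.3785)
θ=334°: B = A + 2.00·(cos334°, sin334°) = (1.7976, -0.8767)
θ=334°: |BD| = 3.3203
θ=334°: circle(B,10.00) ∩ circle(D,8.00): a=7.0814, h=7.0607
θ=334°:   candidates: C₊=(6.7632,7.8033) cross=23.443; C₋=(10.4921,-5.8170) cross=-23.443
θ=334°:   branch + wants cross > 0 → take C=(6.7632,7.8033) (cross=23.443)
θ=334°: ex = (C−B)/|BC| = (0.4966,0.8680); ey = (-0.8680,0.4966)
θ=334°: P = B + 2.11·ex + 0.69·ey = (2.2464,1.2974)
θ=337°: B = A + 2.00·(cos337°, sin337°) = (1.8410, -0.7815)
θ=337°: |BD| = 3.2542
θ=337°: circle(B,10.00) ∩ circle(D,8.00): a=7.1584, h=6.9826
θ=337°:   candidates: C₊=(7.1131,7.7159) cross=22.723; C₋=(10.4667,-5.8408) cross=-22.723
θ=337°:   branch + wants cross > 0 → take C=(7.1131,7.7159) (cross=22.723)
θ=337°: ex = (C−B)/|BC| = (0.5272,0.8497); ey = (-0.8497,0.5272)
θ=337°: P = B + 2.11·ex + 0.69·ey = (2.3671,1.3753)

θ=233°: -1.03 0.62
θ=247°: -0.74 0.38
θ=334°: 2.25 1.30
θ=337°: 2.37 1.38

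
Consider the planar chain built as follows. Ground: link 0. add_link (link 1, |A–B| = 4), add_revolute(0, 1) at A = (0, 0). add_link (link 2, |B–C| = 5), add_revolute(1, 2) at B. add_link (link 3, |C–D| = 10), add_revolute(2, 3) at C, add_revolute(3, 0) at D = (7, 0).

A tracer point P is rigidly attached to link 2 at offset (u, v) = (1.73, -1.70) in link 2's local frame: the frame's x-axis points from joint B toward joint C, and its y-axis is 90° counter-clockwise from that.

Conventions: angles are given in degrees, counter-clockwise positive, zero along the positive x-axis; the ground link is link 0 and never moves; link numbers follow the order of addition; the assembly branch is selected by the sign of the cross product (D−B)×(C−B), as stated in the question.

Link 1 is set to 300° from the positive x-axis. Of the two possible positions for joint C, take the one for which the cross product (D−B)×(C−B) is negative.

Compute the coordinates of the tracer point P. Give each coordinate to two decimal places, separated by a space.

A=(0,0), D=(7.00,0)
B = A + 4.00·(cos300°, sin300°) = (2.0000, -3.4641)
|BD| = 6.0828
circle(B,5.00) ∩ circle(D,10.00): a=-3.1236, h=3.9043
  candidates: C₊=(-2.7910,-2.0337) cross=23.749; C₋=(1.6559,-8.4522) cross=-23.749
  branch - wants cross < 0 → take C=(1.6559,-8.4522) (cross=-23.749)
ex = (C−B)/|BC| = (-0.0688,-0.9976); ey = (0.9976,-0.0688)
P = B + 1.73·ex + -1.70·ey = (0.1850,-5.0730)

0.18 -5.07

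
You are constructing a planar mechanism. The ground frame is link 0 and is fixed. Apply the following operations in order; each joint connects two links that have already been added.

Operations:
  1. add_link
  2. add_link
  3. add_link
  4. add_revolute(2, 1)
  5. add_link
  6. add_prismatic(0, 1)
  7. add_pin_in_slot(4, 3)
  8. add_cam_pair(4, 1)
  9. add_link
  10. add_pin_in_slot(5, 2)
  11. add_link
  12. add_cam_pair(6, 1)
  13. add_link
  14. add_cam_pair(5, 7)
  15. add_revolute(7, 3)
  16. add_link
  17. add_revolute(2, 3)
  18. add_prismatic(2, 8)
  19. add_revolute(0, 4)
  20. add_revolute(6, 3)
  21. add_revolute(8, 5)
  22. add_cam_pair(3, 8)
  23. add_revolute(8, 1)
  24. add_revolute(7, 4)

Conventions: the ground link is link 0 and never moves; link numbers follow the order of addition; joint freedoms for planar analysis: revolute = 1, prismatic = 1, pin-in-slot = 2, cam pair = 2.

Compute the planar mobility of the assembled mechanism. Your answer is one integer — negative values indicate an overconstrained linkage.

link 0 = ground. State L|J1|J2 = 1|0|0
+link1  2|0|0
+link2  3|0|0
+link3  4|0|0
R(2,1) f=1→J1  4|1|0
+link4  5|1|0
P(0,1) f=1→J1  5|2|0
PS(4,3) f=2→J2  5|2|1
C(4,1) f=2→J2  5|2|2
+link5  6|2|2
PS(5,2) f=2→J2  6|2|3
+link6  7|2|3
C(6,1) f=2→J2  7|2|4
+link7  8|2|4
C(5,7) f=2→J2  8|2|5
R(7,3) f=1→J1  8|3|5
+link8  9|3|5
R(2,3) f=1→J1  9|4|5
P(2,8) f=1→J1  9|5|5
R(0,4) f=1→J1  9|6|5
R(6,3) f=1→J1  9|7|5
R(8,5) f=1→J1  9|8|5
C(3,8) f=2→J2  9|8|6
R(8,1) f=1→J1  9|9|6
R(7,4) f=1→J1  9|10|6
M = 3(9−1)−2·10−6 = 24−20−6 = -2

M = -2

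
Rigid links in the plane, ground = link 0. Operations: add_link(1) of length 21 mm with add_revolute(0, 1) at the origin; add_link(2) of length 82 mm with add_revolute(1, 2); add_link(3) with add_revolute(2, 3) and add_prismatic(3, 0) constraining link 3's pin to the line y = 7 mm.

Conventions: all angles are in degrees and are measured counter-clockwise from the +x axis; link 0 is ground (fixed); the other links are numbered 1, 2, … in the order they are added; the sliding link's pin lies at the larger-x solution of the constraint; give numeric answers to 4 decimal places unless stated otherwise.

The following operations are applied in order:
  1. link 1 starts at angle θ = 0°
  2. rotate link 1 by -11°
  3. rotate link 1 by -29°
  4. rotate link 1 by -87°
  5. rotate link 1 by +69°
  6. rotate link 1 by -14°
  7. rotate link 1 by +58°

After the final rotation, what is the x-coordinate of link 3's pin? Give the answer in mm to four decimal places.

geometry: r = 21 mm, L = 82 mm, e = 7 mm; θ starts at 0°
rotate link 1 by -11°: θ ← 0° -11° = -11°
rotate link 1 by -29°: θ ← -11° -29° = -40°
rotate link 1 by -87°: θ ← -40° -87° = -127°
rotate link 1 by +69°: θ ← -127° +69° = -58°
rotate link 1 by -14°: θ ← -58° -14° = -72°
rotate link 1 by +58°: θ ← -72° +58° = -14°
crank pin P = (r cos θ, r sin θ) = (20.376210, -5.080360)
h = r sin θ − e = -5.080360 − 7 = -12.080360
x = r cos θ + √(L² − h²) = 20.376210 + 81.105271 = 101.481481

101.4815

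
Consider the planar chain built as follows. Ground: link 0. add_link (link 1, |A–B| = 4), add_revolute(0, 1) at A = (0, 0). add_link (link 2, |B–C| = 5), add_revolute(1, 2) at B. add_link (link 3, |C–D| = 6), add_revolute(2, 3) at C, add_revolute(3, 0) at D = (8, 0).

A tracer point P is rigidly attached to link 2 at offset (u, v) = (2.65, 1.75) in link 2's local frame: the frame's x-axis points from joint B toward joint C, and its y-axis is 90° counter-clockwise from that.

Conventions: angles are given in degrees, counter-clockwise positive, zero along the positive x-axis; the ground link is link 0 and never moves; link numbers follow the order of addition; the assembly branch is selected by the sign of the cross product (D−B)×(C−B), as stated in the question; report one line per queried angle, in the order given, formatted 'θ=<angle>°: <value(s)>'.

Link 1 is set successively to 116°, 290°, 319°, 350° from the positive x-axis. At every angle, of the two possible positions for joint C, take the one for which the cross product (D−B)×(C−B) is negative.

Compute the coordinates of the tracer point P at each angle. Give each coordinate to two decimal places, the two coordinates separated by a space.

A=(0,0), D=(8.00,0)
θ=116°: B = A + 4.00·(cos116°, sin116°) = (-1.7535, 3.5952)
θ=116°: |BD| = 10.3950
θ=116°: circle(B,5.00) ∩ circle(D,6.00): a=4.6684, h=1.7906
θ=116°:   candidates: C₊=(3.2461,3.6606) cross=18.613; C₋=(2.0075,0.3005) cross=-18.613
θ=116°:   branch - wants cross < 0 → take C=(2.0075,0.3005) (cross=-18.613)
θ=116°: ex = (C−B)/|BC| = (0.7522,-0.6589); ey = (0.6589,0.7522)
θ=116°: P = B + 2.65·ex + 1.75·ey = (1.3930,3.1654)
θ=290°: B = A + 4.00·(cos290°, sin290°) = (1.3681, -3.7588)
θ=290°: |BD| = 7.6230
θ=290°: circle(B,5.00) ∩ circle(D,6.00): a=3.0900, h=3.9309
θ=290°:   candidates: C₊=(2.1181,1.1847) cross=29.965; C₋=(5.9946,-5.6549) cross=-29.965
θ=290°:   branch - wants cross < 0 → take C=(5.9946,-5.6549) (cross=-29.965)
θ=290°: ex = (C−B)/|BC| = (0.9253,-0.3792); ey = (0.3792,0.9253)
θ=290°: P = B + 2.65·ex + 1.75·ey = (4.4838,-3.1445)
θ=319°: B = A + 4.00·(cos319°, sin319°) = (3.0188, -2.6242)
θ=319°: |BD| = 5.6301
θ=319°: circle(B,5.00) ∩ circle(D,6.00): a=1.8382, h=4.6498
θ=319°:   candidates: C₊=(2.4778,2.3464) cross=26.179; C₋=(6.8125,-5.8813) cross=-26.179
θ=319°:   branch - wants cross < 0 → take C=(6.8125,-5.8813) (cross=-26.179)
θ=319°: ex = (C−B)/|BC| = (0.7587,-0.6514); ey = (0.6514,0.7587)
θ=319°: P = B + 2.65·ex + 1.75·ey = (6.1694,-3.0227)
θ=350°: B = A + 4.00·(cos350°, sin350°) = (3.9392, -0.6946)
θ=350°: |BD| = 4.1197
θ=350°: circle(B,5.00) ∩ circle(D,6.00): a=0.7248, h=4.9472
θ=350°:   candidates: C₊=(3.8196,4.3040) cross=20.381; C₋=(5.4878,-5.4487) cross=-20.381
θ=350°:   branch - wants cross < 0 → take C=(5.4878,-5.4487) (cross=-20.381)
θ=350°: ex = (C−B)/|BC| = (0.3097,-0.9508); ey = (0.9508,0.3097)
θ=350°: P = B + 2.65·ex + 1.75·ey = (6.4239,-2.6723)

θ=116°: 1.39 3.17
θ=290°: 4.48 -3.14
θ=319°: 6.17 -3.02
θ=350°: 6.42 -2.67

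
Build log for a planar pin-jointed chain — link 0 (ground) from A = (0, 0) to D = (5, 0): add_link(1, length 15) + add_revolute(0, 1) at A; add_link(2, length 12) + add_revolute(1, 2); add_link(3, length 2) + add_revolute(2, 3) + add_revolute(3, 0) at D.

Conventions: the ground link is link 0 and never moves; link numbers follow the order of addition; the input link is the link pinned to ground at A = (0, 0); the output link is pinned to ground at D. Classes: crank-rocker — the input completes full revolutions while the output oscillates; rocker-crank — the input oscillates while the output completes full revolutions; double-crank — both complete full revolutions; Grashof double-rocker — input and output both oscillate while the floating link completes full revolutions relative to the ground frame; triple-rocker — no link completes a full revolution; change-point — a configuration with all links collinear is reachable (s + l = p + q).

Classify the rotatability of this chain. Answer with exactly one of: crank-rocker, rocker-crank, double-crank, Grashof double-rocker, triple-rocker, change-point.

lengths: ground=5, input=15, coupler=12, output=2
sorted: s=2 (shortest), l=15 (longest), p+q=17
s + l = 17 vs p + q = 17
s + l = p + q → change-point (collinear configuration reachable)

change-point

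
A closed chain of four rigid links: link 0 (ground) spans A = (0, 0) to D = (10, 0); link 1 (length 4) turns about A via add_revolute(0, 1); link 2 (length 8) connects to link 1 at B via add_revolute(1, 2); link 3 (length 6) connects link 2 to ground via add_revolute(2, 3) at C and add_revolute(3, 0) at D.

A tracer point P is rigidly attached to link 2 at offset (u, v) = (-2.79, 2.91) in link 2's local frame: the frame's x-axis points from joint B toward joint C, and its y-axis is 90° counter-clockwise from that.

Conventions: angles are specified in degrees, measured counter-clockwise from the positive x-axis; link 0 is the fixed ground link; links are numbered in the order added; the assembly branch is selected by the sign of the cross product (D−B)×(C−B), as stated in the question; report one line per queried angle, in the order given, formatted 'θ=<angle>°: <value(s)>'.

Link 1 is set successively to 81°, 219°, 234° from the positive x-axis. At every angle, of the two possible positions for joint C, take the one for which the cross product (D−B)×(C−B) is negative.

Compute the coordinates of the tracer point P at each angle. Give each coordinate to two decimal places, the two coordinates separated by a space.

A=(0,0), D=(10.00,0)
θ=81°: B = A + 4.00·(cos81°, sin81°) = (0.6257, 3.9508)
θ=81°: |BD| = 10.1728
θ=81°: circle(B,8.00) ∩ circle(D,6.00): a=6.4626, h=4.7154
θ=81°:   candidates: C₊=(8.4124,5.7861) cross=47.968; C₋=(4.7498,-2.9043) cross=-47.968
θ=81°:   branch - wants cross < 0 → take C=(4.7498,-2.9043) (cross=-47.968)
θ=81°: ex = (C−B)/|BC| = (0.5155,-0.8569); ey = (0.8569,0.5155)
θ=81°: P = B + -2.79·ex + 2.91·ey = (1.6810,7.8416)
θ=219°: B = A + 4.00·(cos219°, sin219°) = (-3.1086, -2.5173)
θ=219°: |BD| = 13.3481
θ=219°: circle(B,8.00) ∩ circle(D,6.00): a=7.7229, h=2.0873
θ=219°:   candidates: C₊=(4.0821,0.9890) cross=27.862; C₋=(4.8694,-3.1107) cross=-27.862
θ=219°:   branch - wants cross < 0 → take C=(4.8694,-3.1107) (cross=-27.862)
θ=219°: ex = (C−B)/|BC| = (0.9972,-0.0742); ey = (0.0742,0.9972)
θ=219°: P = B + -2.79·ex + 2.91·ey = (-5.6750,0.5917)
θ=234°: B = A + 4.00·(cos234°, sin234°) = (-2.3511, -3.2361)
θ=234°: |BD| = 12.7680
θ=234°: circle(B,8.00) ∩ circle(D,6.00): a=7.4805, h=2.8358
θ=234°:   candidates: C₊=(4.1664,1.4031) cross=36.208; C₋=(5.6039,-4.0834) cross=-36.208
θ=234°:   branch - wants cross < 0 → take C=(5.6039,-4.0834) (cross=-36.208)
θ=234°: ex = (C−B)/|BC| = (0.9944,-0.1059); ey = (0.1059,0.9944)
θ=234°: P = B + -2.79·ex + 2.91·ey = (-4.8172,-0.0469)

θ=81°: 1.68 7.84
θ=219°: -5.68 0.59
θ=234°: -4.82 -0.05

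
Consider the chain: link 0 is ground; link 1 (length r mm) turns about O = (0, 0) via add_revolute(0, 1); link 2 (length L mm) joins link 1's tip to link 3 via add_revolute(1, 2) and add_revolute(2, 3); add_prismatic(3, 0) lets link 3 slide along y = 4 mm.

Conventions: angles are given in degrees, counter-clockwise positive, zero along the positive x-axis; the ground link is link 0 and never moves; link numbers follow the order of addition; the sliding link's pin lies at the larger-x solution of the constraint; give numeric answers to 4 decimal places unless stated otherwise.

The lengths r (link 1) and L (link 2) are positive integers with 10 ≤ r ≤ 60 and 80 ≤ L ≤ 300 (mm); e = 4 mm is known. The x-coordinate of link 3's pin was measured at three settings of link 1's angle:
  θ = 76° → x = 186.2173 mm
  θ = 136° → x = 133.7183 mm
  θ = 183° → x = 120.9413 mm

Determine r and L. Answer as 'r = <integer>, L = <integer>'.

constraint per measurement: (x − r cos θ)² + (r sin θ − e)² = L²
subtracting the θ₁ and θ₂ equations cancels the r² and L² terms:
r = (x₁² − x₂²) / (2[(x₁cos θ₁ + e sin θ₁) − (x₂cos θ₂ + e sin θ₂)]) = 59.0000 → r = 59
L² = (x₁ − r cos θ₁)² + (r sin θ₁ − e)² = 32399.9983 → L = 180.0000 → L = 180
check at θ₃=183°: x = 120.9413 (printed 120.9413) ✓

r = 59, L = 180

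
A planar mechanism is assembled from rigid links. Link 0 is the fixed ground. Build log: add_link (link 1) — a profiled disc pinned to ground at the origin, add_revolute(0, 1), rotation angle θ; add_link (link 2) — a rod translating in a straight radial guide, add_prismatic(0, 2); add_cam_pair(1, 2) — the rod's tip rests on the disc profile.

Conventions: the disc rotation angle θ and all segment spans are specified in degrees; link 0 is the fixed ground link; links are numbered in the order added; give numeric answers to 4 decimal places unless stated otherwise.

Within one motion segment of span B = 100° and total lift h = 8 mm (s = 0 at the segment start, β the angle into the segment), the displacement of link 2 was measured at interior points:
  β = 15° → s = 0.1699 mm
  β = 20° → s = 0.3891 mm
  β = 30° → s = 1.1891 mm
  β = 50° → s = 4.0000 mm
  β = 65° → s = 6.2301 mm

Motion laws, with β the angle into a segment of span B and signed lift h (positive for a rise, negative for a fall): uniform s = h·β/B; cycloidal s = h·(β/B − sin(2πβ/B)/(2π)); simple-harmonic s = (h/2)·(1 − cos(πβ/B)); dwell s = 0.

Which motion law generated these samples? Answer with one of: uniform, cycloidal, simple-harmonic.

candidates at β/B = r: uniform s = h·r (linear in β); cycloidal s = h·(r − sin(2πr)/(2π)); simple-harmonic s = (h/2)(1 − cos(πr))
β=15°: printed 0.1699 | uniform 1.2000, cycloidal 0.1699, simple-harmonic 0.4360
β=20°: printed 0.3891 | uniform 1.6000, cycloidal 0.3891, simple-harmonic 0.7639
β=30°: printed 1.1891 | uniform 2.4000, cycloidal 1.1891, simple-harmonic 1.6489
β=50°: printed 4.0000 | uniform 4.0000, cycloidal 4.0000, simple-harmonic 4.0000
β=65°: printed 6.2301 | uniform 5.2000, cycloidal 6.2301, simple-harmonic 5.8160
only one law matches every sample → cycloidal

cycloidal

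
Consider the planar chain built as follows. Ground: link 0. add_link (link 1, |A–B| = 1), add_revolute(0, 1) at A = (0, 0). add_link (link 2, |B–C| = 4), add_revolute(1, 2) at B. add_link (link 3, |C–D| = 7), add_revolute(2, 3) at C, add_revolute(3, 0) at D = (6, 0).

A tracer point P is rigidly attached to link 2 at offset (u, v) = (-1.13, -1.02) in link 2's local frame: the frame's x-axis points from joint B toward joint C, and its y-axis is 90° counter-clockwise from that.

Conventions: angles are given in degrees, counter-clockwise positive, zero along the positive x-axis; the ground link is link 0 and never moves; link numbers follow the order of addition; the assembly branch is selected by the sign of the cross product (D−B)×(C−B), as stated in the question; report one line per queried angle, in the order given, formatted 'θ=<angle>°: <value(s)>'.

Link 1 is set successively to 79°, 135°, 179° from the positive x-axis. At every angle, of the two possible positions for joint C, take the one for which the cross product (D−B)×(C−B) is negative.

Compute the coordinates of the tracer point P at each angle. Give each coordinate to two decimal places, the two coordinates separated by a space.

A=(0,0), D=(6.00,0)
θ=79°: B = A + 1.00·(cos79°, sin79°) = (0.1908, 0.9816)
θ=79°: |BD| = 5.8915
θ=79°: circle(B,4.00) ∩ circle(D,7.00): a=0.1451, h=3.9974
θ=79°:   candidates: C₊=(1.0000,4.8989) cross=23.551; C₋=(-0.3321,-2.9840) cross=-23.551
θ=79°:   branch - wants cross < 0 → take C=(-0.3321,-2.9840) (cross=-23.551)
θ=79°: ex = (C−B)/|BC| = (-0.1307,-0.9914); ey = (0.9914,-0.1307)
θ=79°: P = B + -1.13·ex + -1.02·ey = (-0.6727,2.2353)
θ=135°: B = A + 1.00·(cos135°, sin135°) = (-0.7071, 0.7071)
θ=135°: |BD| = 6.7443
θ=135°: circle(B,4.00) ∩ circle(D,7.00): a=0.9256, h=3.8914
θ=135°:   candidates: C₊=(0.6214,4.4800) cross=26.245; C₋=(-0.1946,-3.2599) cross=-26.245
θ=135°:   branch - wants cross < 0 → take C=(-0.1946,-3.2599) (cross=-26.245)
θ=135°: ex = (C−B)/|BC| = (0.1281,-0.9918); ey = (0.9918,0.1281)
θ=135°: P = B + -1.13·ex + -1.02·ey = (-1.8635,1.6971)
θ=179°: B = A + 1.00·(cos179°, sin179°) = (-0.9998, 0.0175)
θ=179°: |BD| = 6.9999
θ=179°: circle(B,4.00) ∩ circle(D,7.00): a=1.1427, h=3.8333
θ=179°:   candidates: C₊=(0.1525,3.8479) cross=26.833; C₋=(0.1333,-3.8187) cross=-26.833
θ=179°:   branch - wants cross < 0 → take C=(0.1333,-3.8187) (cross=-26.833)
θ=179°: ex = (C−B)/|BC| = (0.2833,-0.9590); ey = (0.9590,0.2833)
θ=179°: P = B + -1.13·ex + -1.02·ey = (-2.2982,0.8122)

θ=79°: -0.67 2.24
θ=135°: -1.86 1.70
θ=179°: -2.30 0.81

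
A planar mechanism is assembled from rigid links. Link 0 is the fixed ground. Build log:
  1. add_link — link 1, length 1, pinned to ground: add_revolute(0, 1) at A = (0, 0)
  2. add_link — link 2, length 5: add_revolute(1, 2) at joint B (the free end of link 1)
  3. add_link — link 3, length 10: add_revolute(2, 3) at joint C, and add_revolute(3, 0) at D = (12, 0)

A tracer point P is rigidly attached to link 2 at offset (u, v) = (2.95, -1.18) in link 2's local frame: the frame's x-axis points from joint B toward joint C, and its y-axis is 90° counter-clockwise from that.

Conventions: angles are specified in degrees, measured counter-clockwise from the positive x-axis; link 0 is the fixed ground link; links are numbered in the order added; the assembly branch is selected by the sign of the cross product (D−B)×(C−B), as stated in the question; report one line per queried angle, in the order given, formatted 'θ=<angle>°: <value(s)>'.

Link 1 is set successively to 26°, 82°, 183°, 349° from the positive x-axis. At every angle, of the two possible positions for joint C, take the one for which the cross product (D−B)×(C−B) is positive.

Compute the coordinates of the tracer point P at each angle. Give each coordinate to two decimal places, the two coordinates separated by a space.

A=(0,0), D=(12.00,0)
θ=26°: B = A + 1.00·(cos26°, sin26°) = (0.8988, 0.4384)
θ=26°: |BD| = 11.1099
θ=26°: circle(B,5.00) ∩ circle(D,10.00): a=2.1795, h=4.5000
θ=26°:   candidates: C₊=(3.2542,4.8488) cross=49.994; C₋=(2.8991,-4.1441) cross=-49.994
θ=26°:   branch + wants cross > 0 → take C=(3.2542,4.8488) (cross=49.994)
θ=26°: ex = (C−B)/|BC| = (0.4711,0.8821); ey = (-0.8821,0.4711)
θ=26°: P = B + 2.95·ex + -1.18·ey = (3.3294,2.4847)
θ=82°: B = A + 1.00·(cos82°, sin82°) = (0.1392, 0.9903)
θ=82°: |BD| = 11.9021
θ=82°: circle(B,5.00) ∩ circle(D,10.00): a=2.8003, h=4.1422
θ=82°:   candidates: C₊=(3.2744,4.8851) cross=49.301; C₋=(2.5852,-3.3706) cross=-49.301
θ=82°:   branch + wants cross > 0 → take C=(3.2744,4.8851) (cross=49.301)
θ=82°: ex = (C−B)/|BC| = (0.6271,0.7790); ey = (-0.7790,0.6271)
θ=82°: P = B + 2.95·ex + -1.18·ey = (2.9082,2.5483)
θ=183°: B = A + 1.00·(cos183°, sin183°) = (-0.9986, -0.0523)
θ=183°: |BD| = 12.9987
θ=183°: circle(B,5.00) ∩ circle(D,10.00): a=3.6145, h=3.4548
θ=183°:   candidates: C₊=(2.6019,3.4170) cross=44.908; C₋=(2.6297,-3.4925) cross=-44.908
θ=183°:   branch + wants cross > 0 → take C=(2.6019,3.4170) (cross=44.908)
θ=183°: ex = (C−B)/|BC| = (0.7201,0.6939); ey = (-0.6939,0.7201)
θ=183°: P = B + 2.95·ex + -1.18·ey = (1.9444,1.1448)
θ=349°: B = A + 1.00·(cos349°, sin349°) = (0.9816, -0.1908)
θ=349°: |BD| = 11.0200
θ=349°: circle(B,5.00) ∩ circle(D,10.00): a=2.1071, h=4.5343
θ=349°:   candidates: C₊=(3.0099,4.3793) cross=49.968; C₋=(3.1669,-4.6880) cross=-49.968
θ=349°:   branch + wants cross > 0 → take C=(3.0099,4.3793) (cross=49.968)
θ=349°: ex = (C−B)/|BC| = (0.4057,0.9140); ey = (-0.9140,0.4057)
θ=349°: P = B + 2.95·ex + -1.18·ey = (3.2569,2.0269)

θ=26°: 3.33 2.48
θ=82°: 2.91 2.55
θ=183°: 1.94 1.14
θ=349°: 3.26 2.03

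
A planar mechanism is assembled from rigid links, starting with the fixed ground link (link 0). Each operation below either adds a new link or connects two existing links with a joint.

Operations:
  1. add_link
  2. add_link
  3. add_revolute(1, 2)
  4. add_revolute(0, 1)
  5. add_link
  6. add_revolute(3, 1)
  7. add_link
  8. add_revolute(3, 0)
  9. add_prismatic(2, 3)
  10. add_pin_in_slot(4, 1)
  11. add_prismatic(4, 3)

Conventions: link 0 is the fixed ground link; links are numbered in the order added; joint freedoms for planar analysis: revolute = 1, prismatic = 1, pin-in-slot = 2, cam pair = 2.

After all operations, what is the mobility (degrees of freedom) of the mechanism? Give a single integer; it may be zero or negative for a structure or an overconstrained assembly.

L=1 J1=0 J2=0
add link → L=2 J1=0 J2=0
add link → L=3 J1=0 J2=0
R@1,2 dof=1 J1 → L=3 J1=1 J2=0
R@0,1 dof=1 J1 → L=3 J1=2 J2=0
add link → L=4 J1=2 J2=0
R@3,1 dof=1 J1 → L=4 J1=3 J2=0
add link → L=5 J1=3 J2=0
R@3,0 dof=1 J1 → L=5 J1=4 J2=0
P@2,3 dof=1 J1 → L=5 J1=5 J2=0
PS@4,1 dof=2 J2 → L=5 J1=5 J2=1
P@4,3 dof=1 J1 → L=5 J1=6 J2=1
M=3(L−1)−2J1−J2=3·4−2·6−1=-1

M = -1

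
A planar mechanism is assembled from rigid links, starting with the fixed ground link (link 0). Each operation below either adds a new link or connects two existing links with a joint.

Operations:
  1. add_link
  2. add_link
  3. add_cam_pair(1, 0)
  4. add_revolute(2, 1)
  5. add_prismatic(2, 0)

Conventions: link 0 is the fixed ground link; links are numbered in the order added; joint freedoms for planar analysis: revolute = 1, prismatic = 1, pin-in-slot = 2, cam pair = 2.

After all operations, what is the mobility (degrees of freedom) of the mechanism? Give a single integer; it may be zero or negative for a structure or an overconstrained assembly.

ground; <1,0,0>
#1 <2,0,0>
#2 <3,0,0>
C:1↔0 J2 <3,0,1>
R:2↔1 J1 <3,1,1>
P:2↔0 J1 <3,2,1>
3×2 − 2×2 − 1×1 = 1

M = 1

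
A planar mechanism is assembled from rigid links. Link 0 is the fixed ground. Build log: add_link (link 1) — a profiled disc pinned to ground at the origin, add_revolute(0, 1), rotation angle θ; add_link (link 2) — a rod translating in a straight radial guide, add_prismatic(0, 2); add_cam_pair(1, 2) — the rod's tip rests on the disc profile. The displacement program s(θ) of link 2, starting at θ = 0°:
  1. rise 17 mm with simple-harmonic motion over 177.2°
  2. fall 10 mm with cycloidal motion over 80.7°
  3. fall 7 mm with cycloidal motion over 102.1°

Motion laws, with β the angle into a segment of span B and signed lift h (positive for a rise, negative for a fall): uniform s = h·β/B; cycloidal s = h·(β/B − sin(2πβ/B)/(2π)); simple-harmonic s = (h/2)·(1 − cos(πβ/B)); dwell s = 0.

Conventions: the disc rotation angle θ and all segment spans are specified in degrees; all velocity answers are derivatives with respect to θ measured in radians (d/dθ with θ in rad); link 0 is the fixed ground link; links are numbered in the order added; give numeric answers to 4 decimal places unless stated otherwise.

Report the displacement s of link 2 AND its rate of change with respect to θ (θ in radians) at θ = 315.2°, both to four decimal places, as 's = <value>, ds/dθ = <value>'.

seg 1 [0°–177.2°] simple-harmonic, h=17: full span → s += 17 → s = 17.0000
seg 2 [177.2°–257.9°] cycloidal, h=-10: full span → s += -10 → s = 7.0000
seg 3 [257.9°–360°] cycloidal, h=-7: θ=315.2° here. β=57.3, B=102.1. -7·(0.5612 − sin(2π·0.5612)/(2π)) = -4.3465 → s = 2.6535
velocity in seg [257.9°–360°] (cycloidal), θ in radians: β = 57.3° = 1.0001 rad, B = 102.1° = 1.7820 rad; ds/dθ = (h/B)(1 − cos(2πβ/B)) = ((-7)/1.7820)(1 − cos(2π·0.5612)) = -7.569430 mm/rad

s = 2.6535, ds/dθ = -7.5694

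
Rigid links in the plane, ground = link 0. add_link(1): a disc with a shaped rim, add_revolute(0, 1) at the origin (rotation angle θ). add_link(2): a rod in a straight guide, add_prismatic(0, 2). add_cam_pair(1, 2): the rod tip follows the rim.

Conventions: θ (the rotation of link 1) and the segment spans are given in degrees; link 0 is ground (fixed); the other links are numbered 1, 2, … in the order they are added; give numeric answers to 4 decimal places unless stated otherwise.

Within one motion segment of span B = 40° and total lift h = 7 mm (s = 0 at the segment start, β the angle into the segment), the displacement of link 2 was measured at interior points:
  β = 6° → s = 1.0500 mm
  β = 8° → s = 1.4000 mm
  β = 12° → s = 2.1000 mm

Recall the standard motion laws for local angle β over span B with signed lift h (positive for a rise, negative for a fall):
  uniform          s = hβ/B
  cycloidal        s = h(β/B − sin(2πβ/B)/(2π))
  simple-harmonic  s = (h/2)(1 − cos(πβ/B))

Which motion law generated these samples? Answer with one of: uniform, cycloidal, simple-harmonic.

candidates at β/B = r: uniform s = h·r (linear in β); cycloidal s = h·(r − sin(2πr)/(2π)); simple-harmonic s = (h/2)(1 − cos(πr))
β=6°: printed 1.0500 | uniform 1.0500, cycloidal 0.1487, simple-harmonic 0.3815
β=8°: printed 1.4000 | uniform 1.4000, cycloidal 0.3404, simple-harmonic 0.6684
β=12°: printed 2.1000 | uniform 2.1000, cycloidal 1.0404, simple-harmonic 1.4428
only one law matches every sample → uniform

uniform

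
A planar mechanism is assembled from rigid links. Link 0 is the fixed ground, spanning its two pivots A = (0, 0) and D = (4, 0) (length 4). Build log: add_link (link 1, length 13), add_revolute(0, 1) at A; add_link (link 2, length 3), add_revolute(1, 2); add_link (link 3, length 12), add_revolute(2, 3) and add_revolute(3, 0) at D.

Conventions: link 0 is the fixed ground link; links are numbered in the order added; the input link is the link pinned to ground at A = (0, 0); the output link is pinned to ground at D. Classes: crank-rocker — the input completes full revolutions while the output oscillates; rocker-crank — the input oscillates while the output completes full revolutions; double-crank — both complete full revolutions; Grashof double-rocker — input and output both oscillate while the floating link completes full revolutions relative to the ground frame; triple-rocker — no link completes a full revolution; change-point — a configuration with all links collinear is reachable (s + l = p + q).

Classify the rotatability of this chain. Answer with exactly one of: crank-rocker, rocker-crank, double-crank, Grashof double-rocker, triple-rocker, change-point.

lengths: ground=4, input=13, coupler=3, output=12
sorted: s=3 (shortest), l=13 (longest), p+q=16
s + l = 16 vs p + q = 16
s + l = p + q → change-point (collinear configuration reachable)

change-point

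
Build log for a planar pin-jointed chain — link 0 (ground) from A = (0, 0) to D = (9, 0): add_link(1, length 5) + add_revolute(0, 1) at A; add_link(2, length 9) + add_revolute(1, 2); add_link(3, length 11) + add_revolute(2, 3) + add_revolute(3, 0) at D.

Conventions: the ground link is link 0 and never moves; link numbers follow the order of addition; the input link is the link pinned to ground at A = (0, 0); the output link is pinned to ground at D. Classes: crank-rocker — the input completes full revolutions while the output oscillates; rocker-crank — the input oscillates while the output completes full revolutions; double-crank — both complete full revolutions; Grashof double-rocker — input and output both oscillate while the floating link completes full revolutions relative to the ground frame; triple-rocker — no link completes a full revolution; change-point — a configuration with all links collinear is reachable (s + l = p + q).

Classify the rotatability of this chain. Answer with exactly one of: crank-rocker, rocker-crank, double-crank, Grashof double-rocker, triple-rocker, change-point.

lengths: ground=9, input=5, coupler=9, output=11
sorted: s=5 (shortest), l=11 (longest), p+q=18
s + l = 16 vs p + q = 18
s + l < p + q (Grashof) with shortest = input link → crank-rocker

crank-rocker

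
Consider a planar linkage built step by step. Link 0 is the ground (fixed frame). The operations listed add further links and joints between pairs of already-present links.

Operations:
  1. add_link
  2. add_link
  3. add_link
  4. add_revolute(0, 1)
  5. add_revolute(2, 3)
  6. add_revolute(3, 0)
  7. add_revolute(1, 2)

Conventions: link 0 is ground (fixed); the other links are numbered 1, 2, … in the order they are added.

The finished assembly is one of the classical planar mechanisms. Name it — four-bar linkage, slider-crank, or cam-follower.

links: 4 (incl. ground); joints: 4 revolute, 0 prismatic, 0 higher (cam) pair, forming one closed loop
4 links in a single 4R loop → four-bar linkage

four-bar linkage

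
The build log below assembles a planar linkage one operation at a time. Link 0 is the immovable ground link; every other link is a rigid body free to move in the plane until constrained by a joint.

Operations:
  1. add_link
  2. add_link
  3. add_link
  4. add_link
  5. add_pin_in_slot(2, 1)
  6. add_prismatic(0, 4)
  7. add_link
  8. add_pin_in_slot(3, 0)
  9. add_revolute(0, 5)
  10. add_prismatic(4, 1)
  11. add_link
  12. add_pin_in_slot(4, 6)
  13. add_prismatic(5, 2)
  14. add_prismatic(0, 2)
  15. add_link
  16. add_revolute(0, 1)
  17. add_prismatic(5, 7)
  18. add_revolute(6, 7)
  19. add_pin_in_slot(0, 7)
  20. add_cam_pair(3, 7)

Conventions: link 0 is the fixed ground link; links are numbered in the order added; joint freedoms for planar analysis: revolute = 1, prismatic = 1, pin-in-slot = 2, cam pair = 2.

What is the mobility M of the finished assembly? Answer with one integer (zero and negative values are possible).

ground; <1,0,0>
#1 <2,0,0>
#2 <3,0,0>
#3 <4,0,0>
#4 <5,0,0>
PS:2↔1 J2 <5,0,1>
P:0↔4 J1 <5,1,1>
#5 <6,1,1>
PS:3↔0 J2 <6,1,2>
R:0↔5 J1 <6,2,2>
P:4↔1 J1 <6,3,2>
#6 <7,3,2>
PS:4↔6 J2 <7,3,3>
P:5↔2 J1 <7,4,3>
P:0↔2 J1 <7,5,3>
#7 <8,5,3>
R:0↔1 J1 <8,6,3>
P:5↔7 J1 <8,7,3>
R:6↔7 J1 <8,8,3>
PS:0↔7 J2 <8,8,4>
C:3↔7 J2 <8,8,5>
3×7 − 2×8 − 1×5 = 0

M = 0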